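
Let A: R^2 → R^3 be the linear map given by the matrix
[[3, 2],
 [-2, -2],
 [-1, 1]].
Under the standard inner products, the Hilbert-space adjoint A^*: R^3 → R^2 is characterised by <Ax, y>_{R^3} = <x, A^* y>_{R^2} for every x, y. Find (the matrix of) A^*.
A^* = A^T =
[[3, -2, -1],
 [2, -2, 1]]

For real matrices with standard dot products, the defining identity <Ax, y> = <x, A^* y> gives (Ax)^T y = x^T (A^*) y, i.e. x^T A^T y = x^T (A^*) y. Since this holds for all x, y, we must have A^* = A^T. Therefore
A^* =
[[3, -2, -1],
 [2, -2, 1]].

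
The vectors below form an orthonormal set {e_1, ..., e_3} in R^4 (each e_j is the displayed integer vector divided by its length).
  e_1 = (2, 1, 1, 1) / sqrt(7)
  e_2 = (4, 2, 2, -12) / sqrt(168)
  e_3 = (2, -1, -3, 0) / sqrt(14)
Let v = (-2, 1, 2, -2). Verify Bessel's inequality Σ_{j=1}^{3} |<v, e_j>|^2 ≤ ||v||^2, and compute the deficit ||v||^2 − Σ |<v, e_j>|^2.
Σ |<v, e_j>|^2 = 269/21; ||v||^2 = 13; deficit = 4/21

Write each e_j = u_j / sqrt(<u_j, u_j>) where u_j is the displayed integer vector. Then <v, e_j> = <v, u_j> / sqrt(<u_j, u_j>), so |<v, e_j>|^2 = <v, u_j>^2 / <u_j, u_j>.
Coefficients: <v, e_1> = -3/sqrt(7), <v, e_2> = 22/sqrt(168), <v, e_3> = -11/sqrt(14).
Square and sum: Σ |<v, e_j>|^2 = 269/21.
Compute ||v||^2 = v·v = 13.
Deficit = 13 − 269/21 = 4/21 ≥ 0, confirming Bessel's inequality. (The deficit equals ||v − Σ <v,e_j> e_j||^2, the squared distance from v to span{e_j}.)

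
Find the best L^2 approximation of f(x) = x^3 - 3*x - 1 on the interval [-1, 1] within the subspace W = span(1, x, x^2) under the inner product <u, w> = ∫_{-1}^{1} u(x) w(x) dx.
g(x) = -12*x/5 - 1

The best approximation g ∈ W is the orthogonal projection of f onto W. Writing g = a_0 + a_1 x + a_2 x^2, the coefficients solve the normal equations G · a = b where
  G_{ij} = <φ_i, φ_j> and b_i = <f, φ_i>, with φ_0 = 1, φ_1 = x, φ_2 = x^2.
G =
  [2, 0, 2/3]
  [0, 2/3, 0]
  [2/3, 0, 2/5],
b = (-2, -8/5, -2/3).
Solving gives a_0 = -1, a_1 = -12/5, a_2 = 0, so
  g(x) = -12*x/5 - 1.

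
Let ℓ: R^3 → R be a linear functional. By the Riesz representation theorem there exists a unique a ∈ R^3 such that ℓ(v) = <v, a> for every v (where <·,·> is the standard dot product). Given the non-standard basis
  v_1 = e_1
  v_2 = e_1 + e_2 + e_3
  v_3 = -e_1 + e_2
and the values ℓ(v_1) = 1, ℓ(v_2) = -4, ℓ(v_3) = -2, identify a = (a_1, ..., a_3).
a = (1, -1, -4)

Write a = (a_1, ..., a_3) in the standard basis. For each basis vector v_i, ℓ(v_i) = <v_i, a> is a linear equation in the a_j's. Collect the n equations into a matrix system V a = ℓ, where row i of V is v_i (expressed in the standard basis). Since V is invertible (lower-triangular with 1s on the diagonal, up to permutation), solve by back-substitution:
  V =
[[1, 0, 0],
 [1, 1, 1],
 [-1, 1, 0]]
  V a = (1, -4, -2)
Solving gives a = (1, -1, -4).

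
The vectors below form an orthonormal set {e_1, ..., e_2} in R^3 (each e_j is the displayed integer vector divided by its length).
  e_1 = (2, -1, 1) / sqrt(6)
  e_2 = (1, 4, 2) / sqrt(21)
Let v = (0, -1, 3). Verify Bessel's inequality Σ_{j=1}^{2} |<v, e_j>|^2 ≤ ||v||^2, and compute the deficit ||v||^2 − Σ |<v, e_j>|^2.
Σ |<v, e_j>|^2 = 20/7; ||v||^2 = 10; deficit = 50/7

Write each e_j = u_j / sqrt(<u_j, u_j>) where u_j is the displayed integer vector. Then <v, e_j> = <v, u_j> / sqrt(<u_j, u_j>), so |<v, e_j>|^2 = <v, u_j>^2 / <u_j, u_j>.
Coefficients: <v, e_1> = 4/sqrt(6), <v, e_2> = 2/sqrt(21).
Square and sum: Σ |<v, e_j>|^2 = 20/7.
Compute ||v||^2 = v·v = 10.
Deficit = 10 − 20/7 = 50/7 ≥ 0, confirming Bessel's inequality. (The deficit equals ||v − Σ <v,e_j> e_j||^2, the squared distance from v to span{e_j}.)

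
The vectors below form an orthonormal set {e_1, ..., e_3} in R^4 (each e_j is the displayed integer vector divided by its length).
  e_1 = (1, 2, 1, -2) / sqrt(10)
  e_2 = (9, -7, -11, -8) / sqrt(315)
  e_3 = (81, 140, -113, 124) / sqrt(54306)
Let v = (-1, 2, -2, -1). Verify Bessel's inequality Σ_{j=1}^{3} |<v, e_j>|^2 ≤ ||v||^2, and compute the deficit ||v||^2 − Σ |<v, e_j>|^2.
Σ |<v, e_j>|^2 = 63*2**(79/96)*3**(9/32)*5**(109/288)*7**(11/24)/250; ||v||^2 = 10; deficit = 3136/431

Write each e_j = u_j / sqrt(<u_j, u_j>) where u_j is the displayed integer vector. Then <v, e_j> = <v, u_j> / sqrt(<u_j, u_j>), so |<v, e_j>|^2 = <v, u_j>^2 / <u_j, u_j>.
Coefficients: <v, e_1> = 3/sqrt(10), <v, e_2> = 7/sqrt(315), <v, e_3> = 301/sqrt(54306).
Square and sum: Σ |<v, e_j>|^2 = 63*2**(79/96)*3**(9/32)*5**(109/288)*7**(11/24)/250.
Compute ||v||^2 = v·v = 10.
Deficit = 10 − 63*2**(79/96)*3**(9/32)*5**(109/288)*7**(11/24)/250 = 3136/431 ≥ 0, confirming Bessel's inequality. (The deficit equals ||v − Σ <v,e_j> e_j||^2, the squared distance from v to span{e_j}.)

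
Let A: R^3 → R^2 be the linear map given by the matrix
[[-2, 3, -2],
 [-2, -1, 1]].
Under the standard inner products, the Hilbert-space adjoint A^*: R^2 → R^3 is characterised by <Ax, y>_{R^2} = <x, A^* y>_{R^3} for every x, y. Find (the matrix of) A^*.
A^* = A^T =
[[-2, -2],
 [3, -1],
 [-2, 1]]

For real matrices with standard dot products, the defining identity <Ax, y> = <x, A^* y> gives (Ax)^T y = x^T (A^*) y, i.e. x^T A^T y = x^T (A^*) y. Since this holds for all x, y, we must have A^* = A^T. Therefore
A^* =
[[-2, -2],
 [3, -1],
 [-2, 1]].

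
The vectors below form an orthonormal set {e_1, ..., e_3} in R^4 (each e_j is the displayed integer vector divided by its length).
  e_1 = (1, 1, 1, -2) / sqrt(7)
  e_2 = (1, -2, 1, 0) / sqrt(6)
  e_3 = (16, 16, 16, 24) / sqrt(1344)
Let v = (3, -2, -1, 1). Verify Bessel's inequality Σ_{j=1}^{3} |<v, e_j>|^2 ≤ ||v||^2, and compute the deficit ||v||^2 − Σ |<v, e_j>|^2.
Σ |<v, e_j>|^2 = 7; ||v||^2 = 15; deficit = 8

Write each e_j = u_j / sqrt(<u_j, u_j>) where u_j is the displayed integer vector. Then <v, e_j> = <v, u_j> / sqrt(<u_j, u_j>), so |<v, e_j>|^2 = <v, u_j>^2 / <u_j, u_j>.
Coefficients: <v, e_1> = -2/sqrt(7), <v, e_2> = 6/sqrt(6), <v, e_3> = 24/sqrt(1344).
Square and sum: Σ |<v, e_j>|^2 = 7.
Compute ||v||^2 = v·v = 15.
Deficit = 15 − 7 = 8 ≥ 0, confirming Bessel's inequality. (The deficit equals ||v − Σ <v,e_j> e_j||^2, the squared distance from v to span{e_j}.)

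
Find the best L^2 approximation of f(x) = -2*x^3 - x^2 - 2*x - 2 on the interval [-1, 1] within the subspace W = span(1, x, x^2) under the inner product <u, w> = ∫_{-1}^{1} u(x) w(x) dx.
g(x) = -x^2 - 16*x/5 - 2

The best approximation g ∈ W is the orthogonal projection of f onto W. Writing g = a_0 + a_1 x + a_2 x^2, the coefficients solve the normal equations G · a = b where
  G_{ij} = <φ_i, φ_j> and b_i = <f, φ_i>, with φ_0 = 1, φ_1 = x, φ_2 = x^2.
G =
  [2, 0, 2/3]
  [0, 2/3, 0]
  [2/3, 0, 2/5],
b = (-14/3, -32/15, -26/15).
Solving gives a_0 = -2, a_1 = -16/5, a_2 = -1, so
  g(x) = -x^2 - 16*x/5 - 2.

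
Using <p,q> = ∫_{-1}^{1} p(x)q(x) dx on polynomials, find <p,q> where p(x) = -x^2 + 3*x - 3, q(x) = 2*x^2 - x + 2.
<p,q> = -302/15

Expand the product: p(x)·q(x) = -2*x^4 + 7*x^3 - 11*x^2 + 9*x - 6.
∫_{-1}^{1} of each monomial x^k gives [2/(k+1) if k even, 0 if k odd]. Integrating term-by-term (or equivalently evaluating the antiderivative F(x) = -2*x^5/5 + 7*x^4/4 - 11*x^3/3 + 9*x^2/2 - 6*x at the endpoints):
  F(1) − F(−1) = -229/60 − (979/60) = -302/15.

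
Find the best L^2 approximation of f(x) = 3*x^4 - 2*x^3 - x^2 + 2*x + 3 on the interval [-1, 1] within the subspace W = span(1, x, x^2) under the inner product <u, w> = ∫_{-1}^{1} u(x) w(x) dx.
g(x) = 11*x^2/7 + 4*x/5 + 96/35

The best approximation g ∈ W is the orthogonal projection of f onto W. Writing g = a_0 + a_1 x + a_2 x^2, the coefficients solve the normal equations G · a = b where
  G_{ij} = <φ_i, φ_j> and b_i = <f, φ_i>, with φ_0 = 1, φ_1 = x, φ_2 = x^2.
G =
  [2, 0, 2/3]
  [0, 2/3, 0]
  [2/3, 0, 2/5],
b = (98/15, 8/15, 86/35).
Solving gives a_0 = 96/35, a_1 = 4/5, a_2 = 11/7, so
  g(x) = 11*x^2/7 + 4*x/5 + 96/35.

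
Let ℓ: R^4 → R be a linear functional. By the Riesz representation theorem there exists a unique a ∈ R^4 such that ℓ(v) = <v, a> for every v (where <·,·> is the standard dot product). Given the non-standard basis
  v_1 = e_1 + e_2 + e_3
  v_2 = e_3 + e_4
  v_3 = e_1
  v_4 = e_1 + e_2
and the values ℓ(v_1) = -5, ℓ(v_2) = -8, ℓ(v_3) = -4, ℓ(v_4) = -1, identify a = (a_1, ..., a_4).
a = (-4, 3, -4, -4)

Write a = (a_1, ..., a_4) in the standard basis. For each basis vector v_i, ℓ(v_i) = <v_i, a> is a linear equation in the a_j's. Collect the n equations into a matrix system V a = ℓ, where row i of V is v_i (expressed in the standard basis). Since V is invertible (lower-triangular with 1s on the diagonal, up to permutation), solve by back-substitution:
  V =
[[1, 1, 1, 0],
 [0, 0, 1, 1],
 [1, 0, 0, 0],
 [1, 1, 0, 0]]
  V a = (-5, -8, -4, -1)
Solving gives a = (-4, 3, -4, -4).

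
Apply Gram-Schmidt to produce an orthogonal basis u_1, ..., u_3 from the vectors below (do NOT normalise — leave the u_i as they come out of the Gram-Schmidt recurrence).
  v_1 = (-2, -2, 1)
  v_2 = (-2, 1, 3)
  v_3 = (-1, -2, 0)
Orthogonal basis:
  u_1 = (-2, -2, 1)
  u_2 = (-8/9, 19/9, 22/9)
  u_3 = (7/101, -4/101, 6/101)

Apply the Gram-Schmidt recurrence
  u_1 = v_1
  u_i = v_i − Σ_{j<i} ((v_i · u_j) / (u_j · u_j)) · u_j.

Step by step this gives:
  u_1 = (-2, -2, 1)
  u_2 = (-8/9, 19/9, 22/9)
  u_3 = (7/101, -4/101, 6/101)

Orthogonality check:
  u_2 · u_1 = 0 (should be 0)
  u_3 · u_1 = 0 (should be 0)
  u_3 · u_2 = 0 (should be 0)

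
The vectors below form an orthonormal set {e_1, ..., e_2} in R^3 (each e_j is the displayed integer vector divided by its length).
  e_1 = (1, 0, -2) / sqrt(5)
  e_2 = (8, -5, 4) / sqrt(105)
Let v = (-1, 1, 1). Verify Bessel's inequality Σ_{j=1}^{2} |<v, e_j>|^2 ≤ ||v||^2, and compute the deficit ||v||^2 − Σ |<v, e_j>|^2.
Σ |<v, e_j>|^2 = 18/7; ||v||^2 = 3; deficit = 3/7

Write each e_j = u_j / sqrt(<u_j, u_j>) where u_j is the displayed integer vector. Then <v, e_j> = <v, u_j> / sqrt(<u_j, u_j>), so |<v, e_j>|^2 = <v, u_j>^2 / <u_j, u_j>.
Coefficients: <v, e_1> = -3/sqrt(5), <v, e_2> = -9/sqrt(105).
Square and sum: Σ |<v, e_j>|^2 = 18/7.
Compute ||v||^2 = v·v = 3.
Deficit = 3 − 18/7 = 3/7 ≥ 0, confirming Bessel's inequality. (The deficit equals ||v − Σ <v,e_j> e_j||^2, the squared distance from v to span{e_j}.)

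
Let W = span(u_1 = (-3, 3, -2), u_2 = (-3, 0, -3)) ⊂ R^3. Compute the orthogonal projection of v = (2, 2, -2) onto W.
proj_W(v) = (-4/19, 24/19, 4/19)

Set up U = [u_1 | ... | u_2] ∈ R^(3×2). The projector onto W = col(U) is P = U (U^T U)^(-1) U^T.
Compute U^T U =
  [22, 15]
  [15, 18],
and U^T v = (4, 0).
Solve U^T U · c = U^T v for the coefficients: c = (8/19, -20/57). The projection is proj_W(v) = U c.
Check: (v - proj_W(v)) · u_1 = 0  (should be 0).
Check: (v - proj_W(v)) · u_2 = 0  (should be 0).
Result: proj_W(v) = (-4/19, 24/19, 4/19).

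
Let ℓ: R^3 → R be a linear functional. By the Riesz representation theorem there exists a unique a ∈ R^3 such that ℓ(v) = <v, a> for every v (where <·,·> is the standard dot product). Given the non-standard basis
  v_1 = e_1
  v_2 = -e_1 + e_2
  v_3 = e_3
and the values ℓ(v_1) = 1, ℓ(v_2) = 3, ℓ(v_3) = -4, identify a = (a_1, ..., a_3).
a = (1, 4, -4)

Write a = (a_1, ..., a_3) in the standard basis. For each basis vector v_i, ℓ(v_i) = <v_i, a> is a linear equation in the a_j's. Collect the n equations into a matrix system V a = ℓ, where row i of V is v_i (expressed in the standard basis). Since V is invertible (lower-triangular with 1s on the diagonal, up to permutation), solve by back-substitution:
  V =
[[1, 0, 0],
 [-1, 1, 0],
 [0, 0, 1]]
  V a = (1, 3, -4)
Solving gives a = (1, 4, -4).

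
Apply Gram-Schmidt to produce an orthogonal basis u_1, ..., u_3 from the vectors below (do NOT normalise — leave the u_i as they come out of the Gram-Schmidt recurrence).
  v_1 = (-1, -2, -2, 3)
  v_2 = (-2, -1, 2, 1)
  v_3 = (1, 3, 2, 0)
Orthogonal basis:
  u_1 = (-1, -2, -2, 3)
  u_2 = (-11/6, -2/3, 7/3, 1/2)
  u_3 = (94/171, 314/171, 98/171, 34/19)

Apply the Gram-Schmidt recurrence
  u_1 = v_1
  u_i = v_i − Σ_{j<i} ((v_i · u_j) / (u_j · u_j)) · u_j.

Step by step this gives:
  u_1 = (-1, -2, -2, 3)
  u_2 = (-11/6, -2/3, 7/3, 1/2)
  u_3 = (94/171, 314/171, 98/171, 34/19)

Orthogonality check:
  u_2 · u_1 = 0 (should be 0)
  u_3 · u_1 = 0 (should be 0)
  u_3 · u_2 = 0 (should be 0)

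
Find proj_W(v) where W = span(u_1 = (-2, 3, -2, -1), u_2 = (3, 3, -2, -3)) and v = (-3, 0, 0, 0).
proj_W(v) = (-609/229, 81/229, -54/229, 195/229)

Set up U = [u_1 | ... | u_2] ∈ R^(4×2). The projector onto W = col(U) is P = U (U^T U)^(-1) U^T.
Compute U^T U =
  [18, 10]
  [10, 31],
and U^T v = (6, -9).
Solve U^T U · c = U^T v for the coefficients: c = (138/229, -111/229). The projection is proj_W(v) = U c.
Check: (v - proj_W(v)) · u_1 = 0  (should be 0).
Check: (v - proj_W(v)) · u_2 = 0  (should be 0).
Result: proj_W(v) = (-609/229, 81/229, -54/229, 195/229).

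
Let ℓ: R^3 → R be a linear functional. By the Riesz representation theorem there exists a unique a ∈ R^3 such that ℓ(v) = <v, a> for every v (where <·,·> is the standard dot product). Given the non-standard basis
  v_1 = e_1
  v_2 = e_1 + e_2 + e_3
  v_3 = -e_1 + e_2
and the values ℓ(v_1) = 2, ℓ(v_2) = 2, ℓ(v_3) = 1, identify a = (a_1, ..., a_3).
a = (2, 3, -3)

Write a = (a_1, ..., a_3) in the standard basis. For each basis vector v_i, ℓ(v_i) = <v_i, a> is a linear equation in the a_j's. Collect the n equations into a matrix system V a = ℓ, where row i of V is v_i (expressed in the standard basis). Since V is invertible (lower-triangular with 1s on the diagonal, up to permutation), solve by back-substitution:
  V =
[[1, 0, 0],
 [1, 1, 1],
 [-1, 1, 0]]
  V a = (2, 2, 1)
Solving gives a = (2, 3, -3).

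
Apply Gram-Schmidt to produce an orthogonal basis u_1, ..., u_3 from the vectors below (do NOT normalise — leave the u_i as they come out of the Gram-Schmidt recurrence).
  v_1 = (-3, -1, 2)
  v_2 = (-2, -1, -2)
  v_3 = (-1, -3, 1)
Orthogonal basis:
  u_1 = (-3, -1, 2)
  u_2 = (-19/14, -11/14, -17/7)
  u_3 = (12/13, -30/13, 3/13)

Apply the Gram-Schmidt recurrence
  u_1 = v_1
  u_i = v_i − Σ_{j<i} ((v_i · u_j) / (u_j · u_j)) · u_j.

Step by step this gives:
  u_1 = (-3, -1, 2)
  u_2 = (-19/14, -11/14, -17/7)
  u_3 = (12/13, -30/13, 3/13)

Orthogonality check:
  u_2 · u_1 = 0 (should be 0)
  u_3 · u_1 = 0 (should be 0)
  u_3 · u_2 = 0 (should be 0)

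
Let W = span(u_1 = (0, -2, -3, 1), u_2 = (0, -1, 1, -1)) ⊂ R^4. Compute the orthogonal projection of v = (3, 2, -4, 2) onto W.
proj_W(v) = (0, 32/19, -67/19, 53/19)

Set up U = [u_1 | ... | u_2] ∈ R^(4×2). The projector onto W = col(U) is P = U (U^T U)^(-1) U^T.
Compute U^T U =
  [14, -2]
  [-2, 3],
and U^T v = (10, -8).
Solve U^T U · c = U^T v for the coefficients: c = (7/19, -46/19). The projection is proj_W(v) = U c.
Check: (v - proj_W(v)) · u_1 = 0  (should be 0).
Check: (v - proj_W(v)) · u_2 = 0  (should be 0).
Result: proj_W(v) = (0, 32/19, -67/19, 53/19).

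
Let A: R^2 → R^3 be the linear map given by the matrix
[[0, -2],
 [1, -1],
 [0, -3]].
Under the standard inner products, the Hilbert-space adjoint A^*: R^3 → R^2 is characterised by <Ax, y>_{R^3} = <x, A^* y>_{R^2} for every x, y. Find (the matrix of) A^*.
A^* = A^T =
[[0, 1, 0],
 [-2, -1, -3]]

For real matrices with standard dot products, the defining identity <Ax, y> = <x, A^* y> gives (Ax)^T y = x^T (A^*) y, i.e. x^T A^T y = x^T (A^*) y. Since this holds for all x, y, we must have A^* = A^T. Therefore
A^* =
[[0, 1, 0],
 [-2, -1, -3]].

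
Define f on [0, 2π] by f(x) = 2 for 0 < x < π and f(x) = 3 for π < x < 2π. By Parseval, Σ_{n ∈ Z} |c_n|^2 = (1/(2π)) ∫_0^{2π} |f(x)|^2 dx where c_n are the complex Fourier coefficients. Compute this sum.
Σ |c_n|^2 = 13/2

Parseval equates the L^2 energy of f (normalised by 1/(2π)) with the ℓ^2 sum of its Fourier coefficients: (1/(2π)) ∫_0^{2π} |f|^2 = Σ |c_n|^2.
Compute the left side: (1/(2π)) [∫_0^π 2^2 dx + ∫_π^{2π} 3^2 dx] = (1/(2π)) · (4π + 9π) = (4 + 9)/2 = 13/2.
So Σ_{n ∈ Z} |c_n|^2 = 13/2.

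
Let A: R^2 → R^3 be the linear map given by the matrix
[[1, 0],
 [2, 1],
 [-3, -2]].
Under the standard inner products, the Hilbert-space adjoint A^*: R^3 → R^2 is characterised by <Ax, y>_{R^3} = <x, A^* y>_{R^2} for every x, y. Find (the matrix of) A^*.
A^* = A^T =
[[1, 2, -3],
 [0, 1, -2]]

For real matrices with standard dot products, the defining identity <Ax, y> = <x, A^* y> gives (Ax)^T y = x^T (A^*) y, i.e. x^T A^T y = x^T (A^*) y. Since this holds for all x, y, we must have A^* = A^T. Therefore
A^* =
[[1, 2, -3],
 [0, 1, -2]].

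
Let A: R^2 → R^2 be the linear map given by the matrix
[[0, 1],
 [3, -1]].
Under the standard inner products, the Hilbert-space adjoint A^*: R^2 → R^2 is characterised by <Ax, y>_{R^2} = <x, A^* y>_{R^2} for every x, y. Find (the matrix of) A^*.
A^* = A^T =
[[0, 3],
 [1, -1]]

For real matrices with standard dot products, the defining identity <Ax, y> = <x, A^* y> gives (Ax)^T y = x^T (A^*) y, i.e. x^T A^T y = x^T (A^*) y. Since this holds for all x, y, we must have A^* = A^T. Therefore
A^* =
[[0, 3],
 [1, -1]].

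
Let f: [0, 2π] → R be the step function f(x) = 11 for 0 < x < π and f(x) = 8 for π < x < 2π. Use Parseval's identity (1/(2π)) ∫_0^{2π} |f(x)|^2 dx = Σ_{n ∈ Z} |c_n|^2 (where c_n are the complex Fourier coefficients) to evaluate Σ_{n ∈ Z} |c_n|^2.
Σ |c_n|^2 = 185/2

Parseval equates the L^2 energy of f (normalised by 1/(2π)) with the ℓ^2 sum of its Fourier coefficients: (1/(2π)) ∫_0^{2π} |f|^2 = Σ |c_n|^2.
Compute the left side: (1/(2π)) [∫_0^π 11^2 dx + ∫_π^{2π} 8^2 dx] = (1/(2π)) · (121π + 64π) = (121 + 64)/2 = 185/2.
So Σ_{n ∈ Z} |c_n|^2 = 185/2.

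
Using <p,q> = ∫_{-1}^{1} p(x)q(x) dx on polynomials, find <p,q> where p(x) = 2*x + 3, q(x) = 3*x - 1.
<p,q> = -2

Expand the product: p(x)·q(x) = 6*x^2 + 7*x - 3.
∫_{-1}^{1} of each monomial x^k gives [2/(k+1) if k even, 0 if k odd]. Integrating term-by-term (or equivalently evaluating the antiderivative F(x) = 2*x^3 + 7*x^2/2 - 3*x at the endpoints):
  F(1) − F(−1) = 5/2 − (9/2) = -2.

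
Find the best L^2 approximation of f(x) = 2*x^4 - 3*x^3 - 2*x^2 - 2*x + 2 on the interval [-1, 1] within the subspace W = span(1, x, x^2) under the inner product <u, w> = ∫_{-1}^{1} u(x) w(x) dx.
g(x) = -2*x^2/7 - 19*x/5 + 64/35

The best approximation g ∈ W is the orthogonal projection of f onto W. Writing g = a_0 + a_1 x + a_2 x^2, the coefficients solve the normal equations G · a = b where
  G_{ij} = <φ_i, φ_j> and b_i = <f, φ_i>, with φ_0 = 1, φ_1 = x, φ_2 = x^2.
G =
  [2, 0, 2/3]
  [0, 2/3, 0]
  [2/3, 0, 2/5],
b = (52/15, -38/15, 116/105).
Solving gives a_0 = 64/35, a_1 = -19/5, a_2 = -2/7, so
  g(x) = -2*x^2/7 - 19*x/5 + 64/35.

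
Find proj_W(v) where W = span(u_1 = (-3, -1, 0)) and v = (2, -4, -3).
proj_W(v) = (3/5, 1/5, 0)

Set up U = [u_1 | ... | u_1] ∈ R^(3×1). The projector onto W = col(U) is P = U (U^T U)^(-1) U^T.
Compute U^T U =
  [10],
and U^T v = (-2).
Solve U^T U · c = U^T v for the coefficients: c = (-1/5). The projection is proj_W(v) = U c.
Check: (v - proj_W(v)) · u_1 = 0  (should be 0).
Result: proj_W(v) = (3/5, 1/5, 0).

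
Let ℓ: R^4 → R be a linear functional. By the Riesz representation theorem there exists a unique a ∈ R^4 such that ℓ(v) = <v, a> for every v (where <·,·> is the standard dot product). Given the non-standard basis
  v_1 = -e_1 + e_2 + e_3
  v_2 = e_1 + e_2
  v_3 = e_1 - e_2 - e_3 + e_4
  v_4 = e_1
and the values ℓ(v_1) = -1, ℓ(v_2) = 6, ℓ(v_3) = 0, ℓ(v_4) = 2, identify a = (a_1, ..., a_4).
a = (2, 4, -3, -1)

Write a = (a_1, ..., a_4) in the standard basis. For each basis vector v_i, ℓ(v_i) = <v_i, a> is a linear equation in the a_j's. Collect the n equations into a matrix system V a = ℓ, where row i of V is v_i (expressed in the standard basis). Since V is invertible (lower-triangular with 1s on the diagonal, up to permutation), solve by back-substitution:
  V =
[[-1, 1, 1, 0],
 [1, 1, 0, 0],
 [1, -1, -1, 1],
 [1, 0, 0, 0]]
  V a = (-1, 6, 0, 2)
Solving gives a = (2, 4, -3, -1).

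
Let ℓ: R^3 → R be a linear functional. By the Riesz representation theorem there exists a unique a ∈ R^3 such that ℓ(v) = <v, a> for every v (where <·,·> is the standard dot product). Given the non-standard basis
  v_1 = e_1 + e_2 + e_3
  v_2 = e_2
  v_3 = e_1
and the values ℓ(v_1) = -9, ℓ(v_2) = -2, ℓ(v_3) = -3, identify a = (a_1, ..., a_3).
a = (-3, -2, -4)

Write a = (a_1, ..., a_3) in the standard basis. For each basis vector v_i, ℓ(v_i) = <v_i, a> is a linear equation in the a_j's. Collect the n equations into a matrix system V a = ℓ, where row i of V is v_i (expressed in the standard basis). Since V is invertible (lower-triangular with 1s on the diagonal, up to permutation), solve by back-substitution:
  V =
[[1, 1, 1],
 [0, 1, 0],
 [1, 0, 0]]
  V a = (-9, -2, -3)
Solving gives a = (-3, -2, -4).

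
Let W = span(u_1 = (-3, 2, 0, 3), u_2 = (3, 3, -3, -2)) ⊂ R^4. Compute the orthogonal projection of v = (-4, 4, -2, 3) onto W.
proj_W(v) = (-1914/601, 2581/601, -783/601, 2175/601)

Set up U = [u_1 | ... | u_2] ∈ R^(4×2). The projector onto W = col(U) is P = U (U^T U)^(-1) U^T.
Compute U^T U =
  [22, -9]
  [-9, 31],
and U^T v = (29, 0).
Solve U^T U · c = U^T v for the coefficients: c = (899/601, 261/601). The projection is proj_W(v) = U c.
Check: (v - proj_W(v)) · u_1 = 0  (should be 0).
Check: (v - proj_W(v)) · u_2 = 0  (should be 0).
Result: proj_W(v) = (-1914/601, 2581/601, -783/601, 2175/601).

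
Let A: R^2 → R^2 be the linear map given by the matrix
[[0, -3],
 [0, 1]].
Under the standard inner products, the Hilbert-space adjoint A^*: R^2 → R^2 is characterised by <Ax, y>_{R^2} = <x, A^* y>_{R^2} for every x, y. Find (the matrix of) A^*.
A^* = A^T =
[[0, 0],
 [-3, 1]]

For real matrices with standard dot products, the defining identity <Ax, y> = <x, A^* y> gives (Ax)^T y = x^T (A^*) y, i.e. x^T A^T y = x^T (A^*) y. Since this holds for all x, y, we must have A^* = A^T. Therefore
A^* =
[[0, 0],
 [-3, 1]].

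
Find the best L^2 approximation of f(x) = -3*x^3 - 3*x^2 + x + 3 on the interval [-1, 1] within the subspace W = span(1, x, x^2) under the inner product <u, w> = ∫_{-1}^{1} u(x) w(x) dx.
g(x) = -3*x^2 - 4*x/5 + 3

The best approximation g ∈ W is the orthogonal projection of f onto W. Writing g = a_0 + a_1 x + a_2 x^2, the coefficients solve the normal equations G · a = b where
  G_{ij} = <φ_i, φ_j> and b_i = <f, φ_i>, with φ_0 = 1, φ_1 = x, φ_2 = x^2.
G =
  [2, 0, 2/3]
  [0, 2/3, 0]
  [2/3, 0, 2/5],
b = (4, -8/15, 4/5).
Solving gives a_0 = 3, a_1 = -4/5, a_2 = -3, so
  g(x) = -3*x^2 - 4*x/5 + 3.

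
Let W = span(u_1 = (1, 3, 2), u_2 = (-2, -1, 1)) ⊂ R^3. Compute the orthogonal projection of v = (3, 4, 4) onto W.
proj_W(v) = (2, 5, 3)

Set up U = [u_1 | ... | u_2] ∈ R^(3×2). The projector onto W = col(U) is P = U (U^T U)^(-1) U^T.
Compute U^T U =
  [14, -3]
  [-3, 6],
and U^T v = (23, -6).
Solve U^T U · c = U^T v for the coefficients: c = (8/5, -1/5). The projection is proj_W(v) = U c.
Check: (v - proj_W(v)) · u_1 = 0  (should be 0).
Check: (v - proj_W(v)) · u_2 = 0  (should be 0).
Result: proj_W(v) = (2, 5, 3).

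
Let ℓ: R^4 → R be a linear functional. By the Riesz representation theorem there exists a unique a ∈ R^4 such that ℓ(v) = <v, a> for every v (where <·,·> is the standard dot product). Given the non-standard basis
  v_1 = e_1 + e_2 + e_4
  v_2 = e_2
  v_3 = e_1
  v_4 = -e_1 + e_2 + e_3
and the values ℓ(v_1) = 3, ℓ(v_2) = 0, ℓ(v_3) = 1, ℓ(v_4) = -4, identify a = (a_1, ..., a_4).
a = (1, 0, -3, 2)

Write a = (a_1, ..., a_4) in the standard basis. For each basis vector v_i, ℓ(v_i) = <v_i, a> is a linear equation in the a_j's. Collect the n equations into a matrix system V a = ℓ, where row i of V is v_i (expressed in the standard basis). Since V is invertible (lower-triangular with 1s on the diagonal, up to permutation), solve by back-substitution:
  V =
[[1, 1, 0, 1],
 [0, 1, 0, 0],
 [1, 0, 0, 0],
 [-1, 1, 1, 0]]
  V a = (3, 0, 1, -4)
Solving gives a = (1, 0, -3, 2).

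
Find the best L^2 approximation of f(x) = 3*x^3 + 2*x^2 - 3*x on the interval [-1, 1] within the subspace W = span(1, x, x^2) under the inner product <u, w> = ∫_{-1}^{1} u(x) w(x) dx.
g(x) = 2*x^2 - 6*x/5

The best approximation g ∈ W is the orthogonal projection of f onto W. Writing g = a_0 + a_1 x + a_2 x^2, the coefficients solve the normal equations G · a = b where
  G_{ij} = <φ_i, φ_j> and b_i = <f, φ_i>, with φ_0 = 1, φ_1 = x, φ_2 = x^2.
G =
  [2, 0, 2/3]
  [0, 2/3, 0]
  [2/3, 0, 2/5],
b = (4/3, -4/5, 4/5).
Solving gives a_0 = 0, a_1 = -6/5, a_2 = 2, so
  g(x) = 2*x^2 - 6*x/5.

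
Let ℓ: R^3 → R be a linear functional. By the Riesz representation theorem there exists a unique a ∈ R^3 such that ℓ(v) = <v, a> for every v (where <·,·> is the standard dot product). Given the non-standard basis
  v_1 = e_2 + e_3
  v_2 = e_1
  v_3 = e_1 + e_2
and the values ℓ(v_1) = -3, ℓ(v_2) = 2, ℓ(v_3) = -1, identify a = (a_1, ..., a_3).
a = (2, -3, 0)

Write a = (a_1, ..., a_3) in the standard basis. For each basis vector v_i, ℓ(v_i) = <v_i, a> is a linear equation in the a_j's. Collect the n equations into a matrix system V a = ℓ, where row i of V is v_i (expressed in the standard basis). Since V is invertible (lower-triangular with 1s on the diagonal, up to permutation), solve by back-substitution:
  V =
[[0, 1, 1],
 [1, 0, 0],
 [1, 1, 0]]
  V a = (-3, 2, -1)
Solving gives a = (2, -3, 0).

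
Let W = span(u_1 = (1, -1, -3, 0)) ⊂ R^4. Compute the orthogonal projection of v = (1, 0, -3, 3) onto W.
proj_W(v) = (10/11, -10/11, -30/11, 0)

Set up U = [u_1 | ... | u_1] ∈ R^(4×1). The projector onto W = col(U) is P = U (U^T U)^(-1) U^T.
Compute U^T U =
  [11],
and U^T v = (10).
Solve U^T U · c = U^T v for the coefficients: c = (10/11). The projection is proj_W(v) = U c.
Check: (v - proj_W(v)) · u_1 = 0  (should be 0).
Result: proj_W(v) = (10/11, -10/11, -30/11, 0).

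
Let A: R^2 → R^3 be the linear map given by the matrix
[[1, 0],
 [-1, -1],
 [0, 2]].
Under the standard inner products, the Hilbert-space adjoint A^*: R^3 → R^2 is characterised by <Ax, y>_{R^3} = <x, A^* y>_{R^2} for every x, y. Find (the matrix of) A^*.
A^* = A^T =
[[1, -1, 0],
 [0, -1, 2]]

For real matrices with standard dot products, the defining identity <Ax, y> = <x, A^* y> gives (Ax)^T y = x^T (A^*) y, i.e. x^T A^T y = x^T (A^*) y. Since this holds for all x, y, we must have A^* = A^T. Therefore
A^* =
[[1, -1, 0],
 [0, -1, 2]].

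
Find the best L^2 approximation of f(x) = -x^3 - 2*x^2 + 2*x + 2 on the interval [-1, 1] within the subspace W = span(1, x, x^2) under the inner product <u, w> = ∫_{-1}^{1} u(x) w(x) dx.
g(x) = -2*x^2 + 7*x/5 + 2

The best approximation g ∈ W is the orthogonal projection of f onto W. Writing g = a_0 + a_1 x + a_2 x^2, the coefficients solve the normal equations G · a = b where
  G_{ij} = <φ_i, φ_j> and b_i = <f, φ_i>, with φ_0 = 1, φ_1 = x, φ_2 = x^2.
G =
  [2, 0, 2/3]
  [0, 2/3, 0]
  [2/3, 0, 2/5],
b = (8/3, 14/15, 8/15).
Solving gives a_0 = 2, a_1 = 7/5, a_2 = -2, so
  g(x) = -2*x^2 + 7*x/5 + 2.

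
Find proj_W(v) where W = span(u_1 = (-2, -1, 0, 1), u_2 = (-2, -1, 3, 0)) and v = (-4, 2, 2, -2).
proj_W(v) = (-96/59, -48/59, 156/59, -4/59)

Set up U = [u_1 | ... | u_2] ∈ R^(4×2). The projector onto W = col(U) is P = U (U^T U)^(-1) U^T.
Compute U^T U =
  [6, 5]
  [5, 14],
and U^T v = (4, 12).
Solve U^T U · c = U^T v for the coefficients: c = (-4/59, 52/59). The projection is proj_W(v) = U c.
Check: (v - proj_W(v)) · u_1 = 0  (should be 0).
Check: (v - proj_W(v)) · u_2 = 0  (should be 0).
Result: proj_W(v) = (-96/59, -48/59, 156/59, -4/59).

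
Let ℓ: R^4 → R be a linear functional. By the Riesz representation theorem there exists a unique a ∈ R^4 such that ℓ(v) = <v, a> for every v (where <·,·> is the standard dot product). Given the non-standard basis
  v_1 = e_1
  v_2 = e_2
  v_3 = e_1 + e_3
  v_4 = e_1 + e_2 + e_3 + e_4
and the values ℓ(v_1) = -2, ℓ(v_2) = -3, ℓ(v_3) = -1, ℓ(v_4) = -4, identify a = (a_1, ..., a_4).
a = (-2, -3, 1, 0)

Write a = (a_1, ..., a_4) in the standard basis. For each basis vector v_i, ℓ(v_i) = <v_i, a> is a linear equation in the a_j's. Collect the n equations into a matrix system V a = ℓ, where row i of V is v_i (expressed in the standard basis). Since V is invertible (lower-triangular with 1s on the diagonal, up to permutation), solve by back-substitution:
  V =
[[1, 0, 0, 0],
 [0, 1, 0, 0],
 [1, 0, 1, 0],
 [1, 1, 1, 1]]
  V a = (-2, -3, -1, -4)
Solving gives a = (-2, -3, 1, 0).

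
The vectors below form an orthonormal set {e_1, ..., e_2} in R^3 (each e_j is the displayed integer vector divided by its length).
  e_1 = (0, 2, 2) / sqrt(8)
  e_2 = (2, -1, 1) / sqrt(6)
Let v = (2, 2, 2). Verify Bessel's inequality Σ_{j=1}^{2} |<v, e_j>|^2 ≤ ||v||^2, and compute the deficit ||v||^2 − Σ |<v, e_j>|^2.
Σ |<v, e_j>|^2 = 32/3; ||v||^2 = 12; deficit = 4/3

Write each e_j = u_j / sqrt(<u_j, u_j>) where u_j is the displayed integer vector. Then <v, e_j> = <v, u_j> / sqrt(<u_j, u_j>), so |<v, e_j>|^2 = <v, u_j>^2 / <u_j, u_j>.
Coefficients: <v, e_1> = 8/sqrt(8), <v, e_2> = 4/sqrt(6).
Square and sum: Σ |<v, e_j>|^2 = 32/3.
Compute ||v||^2 = v·v = 12.
Deficit = 12 − 32/3 = 4/3 ≥ 0, confirming Bessel's inequality. (The deficit equals ||v − Σ <v,e_j> e_j||^2, the squared distance from v to span{e_j}.)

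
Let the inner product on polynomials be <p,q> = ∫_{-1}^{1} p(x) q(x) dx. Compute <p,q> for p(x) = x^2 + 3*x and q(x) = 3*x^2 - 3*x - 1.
<p,q> = -82/15

Expand the product: p(x)·q(x) = 3*x^4 + 6*x^3 - 10*x^2 - 3*x.
∫_{-1}^{1} of each monomial x^k gives [2/(k+1) if k even, 0 if k odd]. Integrating term-by-term (or equivalently evaluating the antiderivative F(x) = 3*x^5/5 + 3*x^4/2 - 10*x^3/3 - 3*x^2/2 at the endpoints):
  F(1) − F(−1) = -41/15 − (41/15) = -82/15.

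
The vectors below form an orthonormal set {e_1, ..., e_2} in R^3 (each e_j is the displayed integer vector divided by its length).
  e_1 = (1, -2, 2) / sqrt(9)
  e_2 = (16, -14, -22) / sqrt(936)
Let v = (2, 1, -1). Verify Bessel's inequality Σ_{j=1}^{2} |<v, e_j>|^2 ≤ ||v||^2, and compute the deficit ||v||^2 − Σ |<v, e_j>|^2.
Σ |<v, e_j>|^2 = 28/13; ||v||^2 = 6; deficit = 50/13

Write each e_j = u_j / sqrt(<u_j, u_j>) where u_j is the displayed integer vector. Then <v, e_j> = <v, u_j> / sqrt(<u_j, u_j>), so |<v, e_j>|^2 = <v, u_j>^2 / <u_j, u_j>.
Coefficients: <v, e_1> = -2/sqrt(9), <v, e_2> = 40/sqrt(936).
Square and sum: Σ |<v, e_j>|^2 = 28/13.
Compute ||v||^2 = v·v = 6.
Deficit = 6 − 28/13 = 50/13 ≥ 0, confirming Bessel's inequality. (The deficit equals ||v − Σ <v,e_j> e_j||^2, the squared distance from v to span{e_j}.)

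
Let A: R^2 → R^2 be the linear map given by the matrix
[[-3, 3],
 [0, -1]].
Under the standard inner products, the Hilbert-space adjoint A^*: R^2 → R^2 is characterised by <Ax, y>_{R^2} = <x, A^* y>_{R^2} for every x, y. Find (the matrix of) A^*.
A^* = A^T =
[[-3, 0],
 [3, -1]]

For real matrices with standard dot products, the defining identity <Ax, y> = <x, A^* y> gives (Ax)^T y = x^T (A^*) y, i.e. x^T A^T y = x^T (A^*) y. Since this holds for all x, y, we must have A^* = A^T. Therefore
A^* =
[[-3, 0],
 [3, -1]].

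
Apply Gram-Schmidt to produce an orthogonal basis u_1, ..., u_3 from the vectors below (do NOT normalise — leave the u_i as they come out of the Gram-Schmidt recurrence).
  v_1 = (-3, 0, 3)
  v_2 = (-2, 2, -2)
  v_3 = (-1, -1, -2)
Orthogonal basis:
  u_1 = (-3, 0, 3)
  u_2 = (-2, 2, -2)
  u_3 = (-5/6, -5/3, -5/6)

Apply the Gram-Schmidt recurrence
  u_1 = v_1
  u_i = v_i − Σ_{j<i} ((v_i · u_j) / (u_j · u_j)) · u_j.

Step by step this gives:
  u_1 = (-3, 0, 3)
  u_2 = (-2, 2, -2)
  u_3 = (-5/6, -5/3, -5/6)

Orthogonality check:
  u_2 · u_1 = 0 (should be 0)
  u_3 · u_1 = 0 (should be 0)
  u_3 · u_2 = 0 (should be 0)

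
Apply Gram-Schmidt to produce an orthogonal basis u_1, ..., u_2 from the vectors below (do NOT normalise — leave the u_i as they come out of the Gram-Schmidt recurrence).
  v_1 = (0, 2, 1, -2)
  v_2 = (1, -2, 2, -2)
Orthogonal basis:
  u_1 = (0, 2, 1, -2)
  u_2 = (1, -22/9, 16/9, -14/9)

Apply the Gram-Schmidt recurrence
  u_1 = v_1
  u_i = v_i − Σ_{j<i} ((v_i · u_j) / (u_j · u_j)) · u_j.

Step by step this gives:
  u_1 = (0, 2, 1, -2)
  u_2 = (1, -22/9, 16/9, -14/9)

Orthogonality check:
  u_2 · u_1 = 0 (should be 0)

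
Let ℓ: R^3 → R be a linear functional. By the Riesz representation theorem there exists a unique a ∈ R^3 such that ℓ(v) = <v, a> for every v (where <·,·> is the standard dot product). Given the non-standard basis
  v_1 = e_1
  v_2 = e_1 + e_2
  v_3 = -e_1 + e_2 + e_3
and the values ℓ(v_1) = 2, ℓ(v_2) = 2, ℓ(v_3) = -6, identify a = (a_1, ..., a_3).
a = (2, 0, -4)

Write a = (a_1, ..., a_3) in the standard basis. For each basis vector v_i, ℓ(v_i) = <v_i, a> is a linear equation in the a_j's. Collect the n equations into a matrix system V a = ℓ, where row i of V is v_i (expressed in the standard basis). Since V is invertible (lower-triangular with 1s on the diagonal, up to permutation), solve by back-substitution:
  V =
[[1, 0, 0],
 [1, 1, 0],
 [-1, 1, 1]]
  V a = (2, 2, -6)
Solving gives a = (2, 0, -4).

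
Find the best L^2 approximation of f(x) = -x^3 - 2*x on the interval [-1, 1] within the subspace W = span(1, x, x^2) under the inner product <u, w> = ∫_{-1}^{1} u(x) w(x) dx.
g(x) = -13*x/5

The best approximation g ∈ W is the orthogonal projection of f onto W. Writing g = a_0 + a_1 x + a_2 x^2, the coefficients solve the normal equations G · a = b where
  G_{ij} = <φ_i, φ_j> and b_i = <f, φ_i>, with φ_0 = 1, φ_1 = x, φ_2 = x^2.
G =
  [2, 0, 2/3]
  [0, 2/3, 0]
  [2/3, 0, 2/5],
b = (0, -26/15, 0).
Solving gives a_0 = 0, a_1 = -13/5, a_2 = 0, so
  g(x) = -13*x/5.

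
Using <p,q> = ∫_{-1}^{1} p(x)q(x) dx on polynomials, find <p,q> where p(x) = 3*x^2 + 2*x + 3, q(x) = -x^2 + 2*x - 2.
<p,q> = -248/15

Expand the product: p(x)·q(x) = -3*x^4 + 4*x^3 - 5*x^2 + 2*x - 6.
∫_{-1}^{1} of each monomial x^k gives [2/(k+1) if k even, 0 if k odd]. Integrating term-by-term (or equivalently evaluating the antiderivative F(x) = -3*x^5/5 + x^4 - 5*x^3/3 + x^2 - 6*x at the endpoints):
  F(1) − F(−1) = -94/15 − (154/15) = -248/15.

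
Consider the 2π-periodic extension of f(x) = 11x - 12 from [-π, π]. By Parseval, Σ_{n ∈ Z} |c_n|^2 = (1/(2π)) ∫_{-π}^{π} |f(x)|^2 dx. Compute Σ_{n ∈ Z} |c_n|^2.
Σ |c_n|^2 = 121π^2/3 + 144

Expand and integrate term by term over [-π, π]:
  ∫ (11x)^2 dx = 121·(2π^3/3); ∫ 2·11·(-12)·x dx = 0 (odd integrand); ∫ (-12)^2 dx = 144·2π.
So (1/(2π)) ∫_{-π}^{π} (11x - 12)^2 dx = 121π^2/3 + 144 = 121π^2/3 + 144.
Parseval ⇒ Σ |c_n|^2 = 121π^2/3 + 144.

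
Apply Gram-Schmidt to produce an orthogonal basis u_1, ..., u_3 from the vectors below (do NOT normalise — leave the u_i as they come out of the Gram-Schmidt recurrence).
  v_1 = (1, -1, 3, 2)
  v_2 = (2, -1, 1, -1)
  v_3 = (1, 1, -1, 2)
Orthogonal basis:
  u_1 = (1, -1, 3, 2)
  u_2 = (26/15, -11/15, 1/5, -23/15)
  u_3 = (142/89, 70/89, -100/89, 114/89)

Apply the Gram-Schmidt recurrence
  u_1 = v_1
  u_i = v_i − Σ_{j<i} ((v_i · u_j) / (u_j · u_j)) · u_j.

Step by step this gives:
  u_1 = (1, -1, 3, 2)
  u_2 = (26/15, -11/15, 1/5, -23/15)
  u_3 = (142/89, 70/89, -100/89, 114/89)

Orthogonality check:
  u_2 · u_1 = 0 (should be 0)
  u_3 · u_1 = 0 (should be 0)
  u_3 · u_2 = 0 (should be 0)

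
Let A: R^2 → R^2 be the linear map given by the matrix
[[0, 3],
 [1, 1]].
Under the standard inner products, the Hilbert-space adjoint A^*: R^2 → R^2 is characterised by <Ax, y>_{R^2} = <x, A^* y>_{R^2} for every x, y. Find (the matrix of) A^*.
A^* = A^T =
[[0, 1],
 [3, 1]]

For real matrices with standard dot products, the defining identity <Ax, y> = <x, A^* y> gives (Ax)^T y = x^T (A^*) y, i.e. x^T A^T y = x^T (A^*) y. Since this holds for all x, y, we must have A^* = A^T. Therefore
A^* =
[[0, 1],
 [3, 1]].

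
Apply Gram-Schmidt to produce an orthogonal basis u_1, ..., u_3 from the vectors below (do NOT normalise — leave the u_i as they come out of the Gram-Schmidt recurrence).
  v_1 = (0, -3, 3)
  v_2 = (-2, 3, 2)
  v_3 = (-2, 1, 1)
Orthogonal basis:
  u_1 = (0, -3, 3)
  u_2 = (-2, 5/2, 5/2)
  u_3 = (-10/11, -4/11, -4/11)

Apply the Gram-Schmidt recurrence
  u_1 = v_1
  u_i = v_i − Σ_{j<i} ((v_i · u_j) / (u_j · u_j)) · u_j.

Step by step this gives:
  u_1 = (0, -3, 3)
  u_2 = (-2, 5/2, 5/2)
  u_3 = (-10/11, -4/11, -4/11)

Orthogonality check:
  u_2 · u_1 = 0 (should be 0)
  u_3 · u_1 = 0 (should be 0)
  u_3 · u_2 = 0 (should be 0)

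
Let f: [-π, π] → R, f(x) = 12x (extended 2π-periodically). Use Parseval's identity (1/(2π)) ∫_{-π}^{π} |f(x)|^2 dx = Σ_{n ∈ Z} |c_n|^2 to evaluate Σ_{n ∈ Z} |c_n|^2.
Σ |c_n|^2 = 48π^2

Expand and integrate term by term over [-π, π]:
  ∫ (12x)^2 dx = 144·(2π^3/3); ∫ 2·12·(0)·x dx = 0 (odd integrand); ∫ 0^2 dx = 0·2π.
So (1/(2π)) ∫_{-π}^{π} (12x)^2 dx = 144π^2/3 + 0 = 48π^2.
Parseval ⇒ Σ |c_n|^2 = 48π^2.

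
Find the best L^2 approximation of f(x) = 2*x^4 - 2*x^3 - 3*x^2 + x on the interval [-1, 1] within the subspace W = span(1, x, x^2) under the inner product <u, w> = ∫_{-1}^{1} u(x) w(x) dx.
g(x) = -9*x^2/7 - x/5 - 6/35

The best approximation g ∈ W is the orthogonal projection of f onto W. Writing g = a_0 + a_1 x + a_2 x^2, the coefficients solve the normal equations G · a = b where
  G_{ij} = <φ_i, φ_j> and b_i = <f, φ_i>, with φ_0 = 1, φ_1 = x, φ_2 = x^2.
G =
  [2, 0, 2/3]
  [0, 2/3, 0]
  [2/3, 0, 2/5],
b = (-6/5, -2/15, -22/35).
Solving gives a_0 = -6/35, a_1 = -1/5, a_2 = -9/7, so
  g(x) = -9*x^2/7 - x/5 - 6/35.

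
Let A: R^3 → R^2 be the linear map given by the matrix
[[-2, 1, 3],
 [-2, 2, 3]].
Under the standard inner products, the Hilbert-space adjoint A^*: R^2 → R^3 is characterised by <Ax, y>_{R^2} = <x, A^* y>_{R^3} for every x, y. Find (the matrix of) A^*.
A^* = A^T =
[[-2, -2],
 [1, 2],
 [3, 3]]

For real matrices with standard dot products, the defining identity <Ax, y> = <x, A^* y> gives (Ax)^T y = x^T (A^*) y, i.e. x^T A^T y = x^T (A^*) y. Since this holds for all x, y, we must have A^* = A^T. Therefore
A^* =
[[-2, -2],
 [1, 2],
 [3, 3]].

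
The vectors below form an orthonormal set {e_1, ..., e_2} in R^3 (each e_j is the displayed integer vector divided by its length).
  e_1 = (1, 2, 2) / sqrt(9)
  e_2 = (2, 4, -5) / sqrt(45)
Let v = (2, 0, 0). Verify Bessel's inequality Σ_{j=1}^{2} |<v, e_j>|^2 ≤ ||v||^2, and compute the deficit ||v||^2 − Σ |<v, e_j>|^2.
Σ |<v, e_j>|^2 = 4/5; ||v||^2 = 4; deficit = 16/5

Write each e_j = u_j / sqrt(<u_j, u_j>) where u_j is the displayed integer vector. Then <v, e_j> = <v, u_j> / sqrt(<u_j, u_j>), so |<v, e_j>|^2 = <v, u_j>^2 / <u_j, u_j>.
Coefficients: <v, e_1> = 2/sqrt(9), <v, e_2> = 4/sqrt(45).
Square and sum: Σ |<v, e_j>|^2 = 4/5.
Compute ||v||^2 = v·v = 4.
Deficit = 4 − 4/5 = 16/5 ≥ 0, confirming Bessel's inequality. (The deficit equals ||v − Σ <v,e_j> e_j||^2, the squared distance from v to span{e_j}.)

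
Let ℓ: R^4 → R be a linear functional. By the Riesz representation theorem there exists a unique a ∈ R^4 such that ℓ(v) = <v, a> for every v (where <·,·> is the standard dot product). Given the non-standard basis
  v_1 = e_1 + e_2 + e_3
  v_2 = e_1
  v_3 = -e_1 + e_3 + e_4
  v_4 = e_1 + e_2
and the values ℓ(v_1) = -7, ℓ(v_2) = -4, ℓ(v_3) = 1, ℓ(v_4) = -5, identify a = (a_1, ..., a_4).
a = (-4, -1, -2, -1)

Write a = (a_1, ..., a_4) in the standard basis. For each basis vector v_i, ℓ(v_i) = <v_i, a> is a linear equation in the a_j's. Collect the n equations into a matrix system V a = ℓ, where row i of V is v_i (expressed in the standard basis). Since V is invertible (lower-triangular with 1s on the diagonal, up to permutation), solve by back-substitution:
  V =
[[1, 1, 1, 0],
 [1, 0, 0, 0],
 [-1, 0, 1, 1],
 [1, 1, 0, 0]]
  V a = (-7, -4, 1, -5)
Solving gives a = (-4, -1, -2, -1).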